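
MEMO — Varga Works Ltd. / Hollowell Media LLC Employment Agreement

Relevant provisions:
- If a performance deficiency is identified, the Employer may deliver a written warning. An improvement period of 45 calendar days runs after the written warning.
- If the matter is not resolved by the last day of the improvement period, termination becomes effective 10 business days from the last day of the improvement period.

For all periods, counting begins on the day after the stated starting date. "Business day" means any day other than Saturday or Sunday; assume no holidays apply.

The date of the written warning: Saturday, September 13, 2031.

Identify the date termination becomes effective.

November 11, 2031

Adding 45 calendar days to September 13, 2031 gives October 28, 2031, which is the last day of the improvement period.
The date termination becomes effective: 10 business days after Tuesday, October 28, 2031, skipping weekends — Oct 29, Oct 30, Oct 31, Nov 3, Nov 4, Nov 5, Nov 6, Nov 7, Nov 10, Nov 11 — lands on Tuesday, November 11, 2031.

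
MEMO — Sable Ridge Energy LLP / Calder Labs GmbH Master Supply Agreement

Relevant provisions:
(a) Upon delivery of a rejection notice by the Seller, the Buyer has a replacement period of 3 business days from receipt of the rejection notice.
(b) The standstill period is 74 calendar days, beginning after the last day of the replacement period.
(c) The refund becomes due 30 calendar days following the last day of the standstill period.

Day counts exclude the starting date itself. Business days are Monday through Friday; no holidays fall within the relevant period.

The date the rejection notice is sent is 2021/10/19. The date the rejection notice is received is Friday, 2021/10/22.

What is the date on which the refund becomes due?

The last day of the replacement period: counting 3 business days from Friday, 2021/10/22 (Oct 25, Oct 26, Oct 27, skipping weekends) reaches Wednesday, 2021/10/27.
Adding 74 calendar days to 2021/10/27 gives 2022/01/09, which is the last day of the standstill period.
Adding 30 calendar days to 2022/01/09 gives 2022/02/08, which is the date on which the refund becomes due.

2022/02/08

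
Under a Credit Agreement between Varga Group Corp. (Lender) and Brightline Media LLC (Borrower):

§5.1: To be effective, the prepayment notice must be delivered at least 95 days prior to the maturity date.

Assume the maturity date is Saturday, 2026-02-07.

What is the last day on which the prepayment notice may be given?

2026-02-07 minus 95 days is 2025-11-04.

2025-11-04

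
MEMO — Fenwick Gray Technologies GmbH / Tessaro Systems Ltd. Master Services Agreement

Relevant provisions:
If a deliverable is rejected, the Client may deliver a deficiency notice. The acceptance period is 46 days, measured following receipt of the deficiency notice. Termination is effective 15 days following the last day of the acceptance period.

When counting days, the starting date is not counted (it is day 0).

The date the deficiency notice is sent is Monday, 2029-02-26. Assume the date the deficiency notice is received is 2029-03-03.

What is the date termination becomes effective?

Adding 46 calendar days to 2029-03-03 gives 2029-04-18, which is the last day of the acceptance period.
Adding 15 calendar days to 2029-04-18 gives 2029-05-03, which is the date termination becomes effective.

2029-05-03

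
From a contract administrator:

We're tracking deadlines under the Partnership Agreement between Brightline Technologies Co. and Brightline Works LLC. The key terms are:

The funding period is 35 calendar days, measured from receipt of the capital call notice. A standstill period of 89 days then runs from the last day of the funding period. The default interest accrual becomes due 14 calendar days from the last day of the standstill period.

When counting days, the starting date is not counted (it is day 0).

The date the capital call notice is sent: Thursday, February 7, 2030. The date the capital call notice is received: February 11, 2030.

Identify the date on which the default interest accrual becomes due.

The last day of the funding period: February 11, 2030 + 35 days = March 18, 2030.
Adding 89 calendar days to March 18, 2030 gives June 15, 2030, which is the last day of the standstill period.
The date on which the default interest accrual becomes due: June 15, 2030 + 14 days = June 29, 2030.

June 29, 2030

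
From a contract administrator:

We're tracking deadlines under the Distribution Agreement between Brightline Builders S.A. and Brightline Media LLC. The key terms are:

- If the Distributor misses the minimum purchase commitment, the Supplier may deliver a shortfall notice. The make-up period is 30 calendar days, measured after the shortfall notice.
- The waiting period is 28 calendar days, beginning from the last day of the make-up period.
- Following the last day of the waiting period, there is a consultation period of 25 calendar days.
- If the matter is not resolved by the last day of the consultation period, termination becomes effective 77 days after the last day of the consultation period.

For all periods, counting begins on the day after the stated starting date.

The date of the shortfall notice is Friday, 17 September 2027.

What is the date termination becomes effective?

24 February 2028

Adding 30 calendar days to 17 September 2027 gives 17 October 2027, which is the last day of the make-up period.
Adding 28 calendar days to 17 October 2027 gives 14 November 2027, which is the last day of the waiting period.
The last day of the consultation period: 14 November 2027 + 25 days = 9 December 2027.
Adding 77 calendar days to 9 December 2027 gives 24 February 2028, which is the date termination becomes effective.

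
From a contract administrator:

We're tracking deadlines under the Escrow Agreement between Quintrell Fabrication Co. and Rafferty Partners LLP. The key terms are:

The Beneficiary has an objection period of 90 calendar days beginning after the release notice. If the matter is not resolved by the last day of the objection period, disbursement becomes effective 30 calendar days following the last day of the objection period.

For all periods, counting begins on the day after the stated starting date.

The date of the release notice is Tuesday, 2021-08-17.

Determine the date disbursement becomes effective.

The last day of the objection period: 2021-08-17 + 90 days = 2021-11-15.
The date disbursement becomes effective: 2021-11-15 + 30 days = 2021-12-15.

2021-12-15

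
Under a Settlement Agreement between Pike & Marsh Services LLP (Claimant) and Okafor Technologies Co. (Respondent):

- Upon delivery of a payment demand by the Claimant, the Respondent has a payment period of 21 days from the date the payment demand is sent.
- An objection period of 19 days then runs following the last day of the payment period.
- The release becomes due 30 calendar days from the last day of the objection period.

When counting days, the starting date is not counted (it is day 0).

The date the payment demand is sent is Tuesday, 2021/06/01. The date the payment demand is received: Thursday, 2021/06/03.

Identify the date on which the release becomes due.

The last day of the payment period: 21 calendar days after 2021/06/01 is 2021/06/22.
The last day of the objection period: 2021/06/22 + 19 days = 2021/07/11.
The date on which the release becomes due: 2021/07/11 + 30 days = 2021/08/10.

2021/08/10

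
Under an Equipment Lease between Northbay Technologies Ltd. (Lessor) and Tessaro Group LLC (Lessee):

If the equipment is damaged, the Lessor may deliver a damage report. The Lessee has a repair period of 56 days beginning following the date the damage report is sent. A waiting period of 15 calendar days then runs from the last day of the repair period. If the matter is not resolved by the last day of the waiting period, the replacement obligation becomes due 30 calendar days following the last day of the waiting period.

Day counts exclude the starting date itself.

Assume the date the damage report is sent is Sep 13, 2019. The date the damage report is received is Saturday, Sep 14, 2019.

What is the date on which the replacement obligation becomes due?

The last day of the repair period: 56 calendar days after Sep 13, 2019 is Nov 8, 2019.
Adding 15 calendar days to Nov 8, 2019 gives Nov 23, 2019, which is the last day of the waiting period.
The date on which the replacement obligation becomes due: Nov 23, 2019 + 30 days = Dec 23, 2019.

Dec 23, 2019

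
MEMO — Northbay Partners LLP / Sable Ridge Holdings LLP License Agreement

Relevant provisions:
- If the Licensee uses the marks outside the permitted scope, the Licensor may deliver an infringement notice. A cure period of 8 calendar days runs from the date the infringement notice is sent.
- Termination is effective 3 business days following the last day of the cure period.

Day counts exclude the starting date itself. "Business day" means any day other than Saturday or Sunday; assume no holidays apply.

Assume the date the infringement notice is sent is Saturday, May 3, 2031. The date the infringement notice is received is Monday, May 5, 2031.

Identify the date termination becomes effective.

May 14, 2031

Adding 8 calendar days to May 3, 2031 gives May 11, 2031, which is the last day of the cure period.
The date termination becomes effective: 3 business days after Sunday, May 11, 2031, skipping weekends — May 12, May 13, May 14 — lands on Wednesday, May 14, 2031.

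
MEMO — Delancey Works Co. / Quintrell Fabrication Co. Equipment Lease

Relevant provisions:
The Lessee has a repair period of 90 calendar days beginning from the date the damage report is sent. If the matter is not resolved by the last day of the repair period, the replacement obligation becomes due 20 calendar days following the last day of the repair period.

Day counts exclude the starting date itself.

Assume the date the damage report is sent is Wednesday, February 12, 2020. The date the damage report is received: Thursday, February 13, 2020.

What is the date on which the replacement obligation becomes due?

June 1, 2020

The last day of the repair period: February 12, 2020 + 90 days = May 12, 2020.
The date on which the replacement obligation becomes due: May 12, 2020 + 20 days = June 1, 2020.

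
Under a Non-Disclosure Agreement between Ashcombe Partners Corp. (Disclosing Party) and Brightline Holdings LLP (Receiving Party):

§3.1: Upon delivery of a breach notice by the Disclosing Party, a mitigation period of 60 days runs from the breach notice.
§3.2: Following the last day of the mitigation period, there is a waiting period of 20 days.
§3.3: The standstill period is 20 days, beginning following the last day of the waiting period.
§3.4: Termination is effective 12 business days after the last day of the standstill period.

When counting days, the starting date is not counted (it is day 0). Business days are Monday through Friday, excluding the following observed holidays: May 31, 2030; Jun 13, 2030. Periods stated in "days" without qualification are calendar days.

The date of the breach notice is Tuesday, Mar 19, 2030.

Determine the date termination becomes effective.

Adding 60 calendar days to Mar 19, 2030 gives May 18, 2030, which is the last day of the mitigation period.
Adding 20 calendar days to May 18, 2030 gives Jun 7, 2030, which is the last day of the waiting period.
The last day of the standstill period: 20 calendar days after Jun 7, 2030 is Jun 27, 2030.
From Thursday, Jun 27, 2030, 12 business days (Jun 28, Jul 1, Jul 2, Jul 3, …, Jul 11, Jul 12, Jul 15, skipping weekends) brings us to Monday, Jul 15, 2030, which is the date termination becomes effective.

Jul 15, 2030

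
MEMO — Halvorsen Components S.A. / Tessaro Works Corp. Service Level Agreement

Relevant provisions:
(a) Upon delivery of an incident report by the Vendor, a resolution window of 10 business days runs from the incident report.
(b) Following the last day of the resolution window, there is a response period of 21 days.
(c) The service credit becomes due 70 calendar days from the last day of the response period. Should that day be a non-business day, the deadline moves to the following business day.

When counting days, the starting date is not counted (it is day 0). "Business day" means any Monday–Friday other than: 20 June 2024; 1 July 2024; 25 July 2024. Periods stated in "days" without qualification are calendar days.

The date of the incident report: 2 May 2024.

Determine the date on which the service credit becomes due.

15 August 2024

The last day of the resolution window: 10 business days after Thursday, 2 May 2024, skipping weekends — May 3, May 6, May 7, May 8, May 9, May 10, May 13, May 14, May 15, May 16 — lands on Thursday, 16 May 2024.
Adding 21 calendar days to 16 May 2024 gives 6 June 2024, which is the last day of the response period.
Adding 70 calendar days to 6 June 2024 gives 15 August 2024, which is the date on which the service credit becomes due. 15 August 2024 is a Thursday and is not a listed holiday, so no roll-forward applies.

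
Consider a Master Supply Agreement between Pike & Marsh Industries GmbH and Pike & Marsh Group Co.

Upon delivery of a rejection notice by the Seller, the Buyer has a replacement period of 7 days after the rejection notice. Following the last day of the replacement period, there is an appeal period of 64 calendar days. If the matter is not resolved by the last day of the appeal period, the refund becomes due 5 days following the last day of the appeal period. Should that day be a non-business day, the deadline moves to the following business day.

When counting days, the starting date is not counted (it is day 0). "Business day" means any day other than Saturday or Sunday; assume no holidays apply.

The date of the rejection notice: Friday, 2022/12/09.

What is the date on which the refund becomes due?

2023/02/23

The last day of the replacement period: 7 calendar days after 2022/12/09 is 2022/12/16.
The last day of the appeal period: 64 calendar days after 2022/12/16 is 2023/02/18.
Adding 5 calendar days to 2023/02/18 gives 2023/02/23, which is the date on which the refund becomes due. 2023/02/23 is a Thursday, so no roll-forward applies.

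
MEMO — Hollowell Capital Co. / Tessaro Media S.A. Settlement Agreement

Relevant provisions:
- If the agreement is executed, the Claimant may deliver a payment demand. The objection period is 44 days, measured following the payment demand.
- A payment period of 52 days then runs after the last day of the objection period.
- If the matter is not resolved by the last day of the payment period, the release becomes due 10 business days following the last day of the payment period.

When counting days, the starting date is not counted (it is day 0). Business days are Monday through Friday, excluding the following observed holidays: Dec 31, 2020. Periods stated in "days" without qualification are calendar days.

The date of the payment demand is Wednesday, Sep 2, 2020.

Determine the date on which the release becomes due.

Dec 21, 2020

The last day of the objection period: 44 calendar days after Sep 2, 2020 is Oct 16, 2020.
The last day of the payment period: 52 calendar days after Oct 16, 2020 is Dec 7, 2020.
The date on which the release becomes due: 10 business days after Monday, Dec 7, 2020, skipping weekends — Dec 8, Dec 9, Dec 10, Dec 11, Dec 14, Dec 15, Dec 16, Dec 17, Dec 18, Dec 21 — lands on Monday, Dec 21, 2020.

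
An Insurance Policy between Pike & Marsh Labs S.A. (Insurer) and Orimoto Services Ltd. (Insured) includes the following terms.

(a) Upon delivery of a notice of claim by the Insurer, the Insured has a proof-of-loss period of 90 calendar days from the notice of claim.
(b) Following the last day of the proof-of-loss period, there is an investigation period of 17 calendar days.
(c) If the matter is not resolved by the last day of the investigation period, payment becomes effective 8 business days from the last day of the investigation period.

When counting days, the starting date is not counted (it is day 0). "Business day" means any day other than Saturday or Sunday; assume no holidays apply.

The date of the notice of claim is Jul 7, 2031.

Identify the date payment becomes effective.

The last day of the proof-of-loss period: 90 calendar days after Jul 7, 2031 is Oct 5, 2031.
The last day of the investigation period: Oct 5, 2031 + 17 days = Oct 22, 2031.
The date payment becomes effective: 8 business days after Wednesday, Oct 22, 2031, skipping weekends — Oct 23, Oct 24, Oct 27, Oct 28, Oct 29, Oct 30, Oct 31, Nov 3 — lands on Monday, Nov 3, 2031.

Nov 3, 2031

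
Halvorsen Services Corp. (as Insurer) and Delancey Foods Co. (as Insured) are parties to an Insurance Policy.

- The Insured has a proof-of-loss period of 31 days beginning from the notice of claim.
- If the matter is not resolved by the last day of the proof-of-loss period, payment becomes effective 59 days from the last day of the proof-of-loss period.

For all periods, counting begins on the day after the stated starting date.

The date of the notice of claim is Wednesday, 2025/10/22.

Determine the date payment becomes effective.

2026/01/20

The last day of the proof-of-loss period: 31 calendar days after 2025/10/22 is 2025/11/22.
The date payment becomes effective: 59 calendar days after 2025/11/22 is 2026/01/20.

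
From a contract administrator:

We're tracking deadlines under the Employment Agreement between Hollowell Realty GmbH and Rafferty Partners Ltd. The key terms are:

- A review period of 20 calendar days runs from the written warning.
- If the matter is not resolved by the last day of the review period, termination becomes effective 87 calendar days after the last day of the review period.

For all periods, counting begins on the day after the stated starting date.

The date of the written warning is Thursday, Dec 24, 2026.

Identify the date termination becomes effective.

Adding 20 calendar days to Dec 24, 2026 gives Jan 13, 2027, which is the last day of the review period.
The date termination becomes effective: 87 calendar days after Jan 13, 2027 is Apr 10, 2027.

Apr 10, 2027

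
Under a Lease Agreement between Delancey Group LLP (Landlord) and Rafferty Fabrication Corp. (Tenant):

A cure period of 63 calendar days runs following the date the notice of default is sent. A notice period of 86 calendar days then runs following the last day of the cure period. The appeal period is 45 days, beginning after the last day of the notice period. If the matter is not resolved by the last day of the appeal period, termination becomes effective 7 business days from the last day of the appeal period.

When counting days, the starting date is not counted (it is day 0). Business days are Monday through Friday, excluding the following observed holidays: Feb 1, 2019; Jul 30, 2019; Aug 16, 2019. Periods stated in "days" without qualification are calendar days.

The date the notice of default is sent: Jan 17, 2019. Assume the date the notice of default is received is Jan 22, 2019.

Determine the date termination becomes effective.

The last day of the cure period: Jan 17, 2019 + 63 days = Mar 21, 2019.
The last day of the notice period: 86 calendar days after Mar 21, 2019 is Jun 15, 2019.
The last day of the appeal period: 45 calendar days after Jun 15, 2019 is Jul 30, 2019.
From Tuesday, Jul 30, 2019, 7 business days (Jul 31, Aug 1, Aug 2, Aug 5, Aug 6, Aug 7, Aug 8, skipping weekends) brings us to Thursday, Aug 8, 2019, which is the date termination becomes effective.

Aug 8, 2019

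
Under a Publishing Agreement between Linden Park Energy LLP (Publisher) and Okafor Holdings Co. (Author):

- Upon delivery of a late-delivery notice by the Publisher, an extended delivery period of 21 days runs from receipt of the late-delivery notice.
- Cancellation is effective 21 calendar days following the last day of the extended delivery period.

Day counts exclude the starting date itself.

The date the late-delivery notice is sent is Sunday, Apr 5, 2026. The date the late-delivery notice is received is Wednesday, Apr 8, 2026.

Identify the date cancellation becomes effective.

The last day of the extended delivery period: 21 calendar days after Apr 8, 2026 is Apr 29, 2026.
The date cancellation becomes effective: 21 calendar days after Apr 29, 2026 is May 20, 2026.

May 20, 2026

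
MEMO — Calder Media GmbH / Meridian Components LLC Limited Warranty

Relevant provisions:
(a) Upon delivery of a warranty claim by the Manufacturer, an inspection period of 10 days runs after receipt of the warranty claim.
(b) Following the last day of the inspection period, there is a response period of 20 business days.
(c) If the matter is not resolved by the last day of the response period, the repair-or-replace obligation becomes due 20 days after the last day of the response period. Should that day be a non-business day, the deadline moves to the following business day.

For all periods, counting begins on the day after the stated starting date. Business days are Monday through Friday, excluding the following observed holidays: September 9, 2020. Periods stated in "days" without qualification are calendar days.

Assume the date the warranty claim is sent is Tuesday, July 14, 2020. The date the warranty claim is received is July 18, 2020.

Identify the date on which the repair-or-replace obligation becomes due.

September 14, 2020

The last day of the inspection period: 10 calendar days after July 18, 2020 is July 28, 2020.
The last day of the response period: 20 business days after Tuesday, July 28, 2020, skipping weekends — Jul 29, Jul 30, Jul 31, Aug 3, …, Aug 21, Aug 24, Aug 25 — lands on Tuesday, August 25, 2020.
The date on which the repair-or-replace obligation becomes due: August 25, 2020 + 20 days = September 14, 2020. September 14, 2020 is a Monday and is not a listed holiday, so no roll-forward applies.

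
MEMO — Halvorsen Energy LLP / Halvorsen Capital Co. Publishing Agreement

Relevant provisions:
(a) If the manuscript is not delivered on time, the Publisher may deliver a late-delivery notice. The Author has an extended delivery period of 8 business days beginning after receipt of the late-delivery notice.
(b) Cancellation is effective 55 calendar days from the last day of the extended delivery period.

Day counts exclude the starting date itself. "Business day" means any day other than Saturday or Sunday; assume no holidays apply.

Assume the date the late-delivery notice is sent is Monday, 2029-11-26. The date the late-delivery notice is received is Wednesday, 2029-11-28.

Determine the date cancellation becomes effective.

From Wednesday, 2029-11-28, 8 business days (Nov 29, Nov 30, Dec 3, Dec 4, Dec 5, Dec 6, Dec 7, Dec 10, skipping weekends) brings us to Monday, 2029-12-10, which is the last day of the extended delivery period.
Adding 55 calendar days to 2029-12-10 gives 2030-02-03, which is the date cancellation becomes effective.

2030-02-03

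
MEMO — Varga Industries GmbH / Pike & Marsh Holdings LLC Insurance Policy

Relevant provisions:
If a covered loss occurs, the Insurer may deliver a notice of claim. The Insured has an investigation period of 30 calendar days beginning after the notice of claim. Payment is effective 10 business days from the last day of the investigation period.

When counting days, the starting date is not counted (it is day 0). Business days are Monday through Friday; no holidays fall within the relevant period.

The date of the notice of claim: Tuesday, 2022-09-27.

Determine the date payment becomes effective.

2022-11-10

The last day of the investigation period: 30 calendar days after 2022-09-27 is 2022-10-27.
The date payment becomes effective: 10 business days after Thursday, 2022-10-27, skipping weekends — Oct 28, Oct 31, Nov 1, Nov 2, Nov 3, Nov 4, Nov 7, Nov 8, Nov 9, Nov 10 — lands on Thursday, 2022-11-10.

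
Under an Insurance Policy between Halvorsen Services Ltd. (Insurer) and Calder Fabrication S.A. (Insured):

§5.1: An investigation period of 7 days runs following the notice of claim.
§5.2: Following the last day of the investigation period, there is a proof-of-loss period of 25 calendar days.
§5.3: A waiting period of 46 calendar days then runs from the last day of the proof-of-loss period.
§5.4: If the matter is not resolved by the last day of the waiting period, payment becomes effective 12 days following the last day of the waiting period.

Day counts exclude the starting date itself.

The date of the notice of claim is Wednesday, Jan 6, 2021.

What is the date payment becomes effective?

Apr 6, 2021

Adding 7 calendar days to Jan 6, 2021 gives Jan 13, 2021, which is the last day of the investigation period.
The last day of the proof-of-loss period: Jan 13, 2021 + 25 days = Feb 7, 2021.
The last day of the waiting period: Feb 7, 2021 + 46 days = Mar 25, 2021.
The date payment becomes effective: 12 calendar days after Mar 25, 2021 is Apr 6, 2021.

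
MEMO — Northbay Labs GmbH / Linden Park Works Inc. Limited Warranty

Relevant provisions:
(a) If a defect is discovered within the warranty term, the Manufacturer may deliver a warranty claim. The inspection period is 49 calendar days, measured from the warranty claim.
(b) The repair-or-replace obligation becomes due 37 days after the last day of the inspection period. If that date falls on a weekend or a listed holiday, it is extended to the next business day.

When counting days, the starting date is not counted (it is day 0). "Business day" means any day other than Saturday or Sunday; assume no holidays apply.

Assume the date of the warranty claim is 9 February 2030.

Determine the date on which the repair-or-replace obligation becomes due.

Adding 49 calendar days to 9 February 2030 gives 30 March 2030, which is the last day of the inspection period.
The date on which the repair-or-replace obligation becomes due: 37 calendar days after 30 March 2030 is 6 May 2030. 6 May 2030 is a Monday, so no roll-forward applies.

6 May 2030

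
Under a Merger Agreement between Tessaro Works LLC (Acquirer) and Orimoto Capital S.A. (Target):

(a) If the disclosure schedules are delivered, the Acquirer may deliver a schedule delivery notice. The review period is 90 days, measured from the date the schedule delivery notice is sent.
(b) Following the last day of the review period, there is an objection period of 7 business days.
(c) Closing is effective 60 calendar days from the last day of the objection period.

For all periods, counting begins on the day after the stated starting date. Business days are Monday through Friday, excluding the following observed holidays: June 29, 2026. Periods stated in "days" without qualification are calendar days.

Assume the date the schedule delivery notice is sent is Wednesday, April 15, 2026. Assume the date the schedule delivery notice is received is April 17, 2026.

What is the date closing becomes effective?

September 21, 2026

The last day of the review period: 90 calendar days after April 15, 2026 is July 14, 2026.
The last day of the objection period: 7 business days after Tuesday, July 14, 2026, skipping weekends — Jul 15, Jul 16, Jul 17, Jul 20, Jul 21, Jul 22, Jul 23 — lands on Thursday, July 23, 2026.
The date closing becomes effective: 60 calendar days after July 23, 2026 is September 21, 2026.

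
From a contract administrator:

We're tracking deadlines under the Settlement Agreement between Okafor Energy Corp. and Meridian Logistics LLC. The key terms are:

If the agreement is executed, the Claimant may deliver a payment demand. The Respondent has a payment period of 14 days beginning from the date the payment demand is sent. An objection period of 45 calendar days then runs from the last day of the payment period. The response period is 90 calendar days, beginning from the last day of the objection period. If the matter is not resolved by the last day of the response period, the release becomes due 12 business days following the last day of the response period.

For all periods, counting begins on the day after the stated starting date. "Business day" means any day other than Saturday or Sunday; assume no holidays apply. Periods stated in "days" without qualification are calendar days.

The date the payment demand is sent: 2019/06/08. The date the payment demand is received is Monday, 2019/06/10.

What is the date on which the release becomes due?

The last day of the payment period: 14 calendar days after 2019/06/08 is 2019/06/22.
The last day of the objection period: 45 calendar days after 2019/06/22 is 2019/08/06.
The last day of the response period: 2019/08/06 + 90 days = 2019/11/04.
From Monday, 2019/11/04, 12 business days (Nov 5, Nov 6, Nov 7, Nov 8, …, Nov 18, Nov 19, Nov 20, skipping weekends) brings us to Wednesday, 2019/11/20, which is the date on which the release becomes due.

2019/11/20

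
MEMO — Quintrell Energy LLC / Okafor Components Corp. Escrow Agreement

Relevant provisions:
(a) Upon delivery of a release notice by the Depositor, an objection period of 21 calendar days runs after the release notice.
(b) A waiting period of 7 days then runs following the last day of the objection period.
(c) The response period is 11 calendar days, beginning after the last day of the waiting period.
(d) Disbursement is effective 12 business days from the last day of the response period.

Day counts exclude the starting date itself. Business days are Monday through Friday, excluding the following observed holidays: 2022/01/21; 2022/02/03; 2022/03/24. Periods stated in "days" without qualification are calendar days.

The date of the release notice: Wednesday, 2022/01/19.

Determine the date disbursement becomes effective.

2022/03/15

The last day of the objection period: 2022/01/19 + 21 days = 2022/02/09.
Adding 7 calendar days to 2022/02/09 gives 2022/02/16, which is the last day of the waiting period.
The last day of the response period: 11 calendar days after 2022/02/16 is 2022/02/27.
From Sunday, 2022/02/27, 12 business days (Feb 28, Mar 1, Mar 2, Mar 3, …, Mar 11, Mar 14, Mar 15, skipping weekends) brings us to Tuesday, 2022/03/15, which is the date disbursement becomes effective.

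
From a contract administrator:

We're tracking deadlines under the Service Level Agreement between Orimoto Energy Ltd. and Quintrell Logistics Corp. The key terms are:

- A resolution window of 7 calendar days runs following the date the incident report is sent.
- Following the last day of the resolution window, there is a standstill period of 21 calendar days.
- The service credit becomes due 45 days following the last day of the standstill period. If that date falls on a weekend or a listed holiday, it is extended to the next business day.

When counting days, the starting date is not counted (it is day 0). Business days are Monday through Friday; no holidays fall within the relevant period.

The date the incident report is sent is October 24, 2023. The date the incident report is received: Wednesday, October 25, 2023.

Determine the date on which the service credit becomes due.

January 5, 2024

The last day of the resolution window: October 24, 2023 + 7 days = October 31, 2023.
Adding 21 calendar days to October 31, 2023 gives November 21, 2023, which is the last day of the standstill period.
The date on which the service credit becomes due: 45 calendar days after November 21, 2023 is January 5, 2024. January 5, 2024 is a Friday, so no roll-forward applies.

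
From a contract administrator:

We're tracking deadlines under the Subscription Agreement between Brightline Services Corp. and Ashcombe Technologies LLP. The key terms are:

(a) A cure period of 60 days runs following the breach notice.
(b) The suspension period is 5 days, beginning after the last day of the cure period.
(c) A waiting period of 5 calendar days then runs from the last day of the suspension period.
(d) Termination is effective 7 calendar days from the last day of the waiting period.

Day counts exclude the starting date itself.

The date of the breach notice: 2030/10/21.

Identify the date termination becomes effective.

2031/01/06

Adding 60 calendar days to 2030/10/21 gives 2030/12/20, which is the last day of the cure period.
Adding 5 calendar days to 2030/12/20 gives 2030/12/25, which is the last day of the suspension period.
The last day of the waiting period: 5 calendar days after 2030/12/25 is 2030/12/30.
The date termination becomes effective: 7 calendar days after 2030/12/30 is 2031/01/06.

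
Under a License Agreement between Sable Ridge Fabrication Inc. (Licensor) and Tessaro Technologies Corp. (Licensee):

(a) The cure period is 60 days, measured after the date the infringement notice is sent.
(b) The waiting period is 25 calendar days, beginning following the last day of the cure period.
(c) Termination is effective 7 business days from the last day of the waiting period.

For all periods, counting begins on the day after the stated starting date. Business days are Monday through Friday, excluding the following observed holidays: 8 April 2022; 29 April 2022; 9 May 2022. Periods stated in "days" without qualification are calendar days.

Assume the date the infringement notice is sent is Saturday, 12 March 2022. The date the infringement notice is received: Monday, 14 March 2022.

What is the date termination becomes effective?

14 June 2022

Adding 60 calendar days to 12 March 2022 gives 11 May 2022, which is the last day of the cure period.
The last day of the waiting period: 25 calendar days after 11 May 2022 is 5 June 2022.
The date termination becomes effective: 7 business days after Sunday, 5 June 2022, skipping weekends — Jun 6, Jun 7, Jun 8, Jun 9, Jun 10, Jun 13, Jun 14 — lands on Tuesday, 14 June 2022.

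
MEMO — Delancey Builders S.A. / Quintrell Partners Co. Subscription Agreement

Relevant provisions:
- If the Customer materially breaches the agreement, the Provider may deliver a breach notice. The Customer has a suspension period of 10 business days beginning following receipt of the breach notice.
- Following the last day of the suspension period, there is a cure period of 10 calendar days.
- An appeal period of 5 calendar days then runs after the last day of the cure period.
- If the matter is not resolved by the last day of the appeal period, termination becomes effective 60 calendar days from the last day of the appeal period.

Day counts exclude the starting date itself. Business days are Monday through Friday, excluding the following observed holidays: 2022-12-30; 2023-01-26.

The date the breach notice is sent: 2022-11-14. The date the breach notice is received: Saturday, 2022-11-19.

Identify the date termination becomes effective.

The last day of the suspension period: 10 business days after Saturday, 2022-11-19, skipping weekends — Nov 21, Nov 22, Nov 23, Nov 24, Nov 25, Nov 28, Nov 29, Nov 30, Dec 1, Dec 2 — lands on Friday, 2022-12-02.
The last day of the cure period: 2022-12-02 + 10 days = 2022-12-12.
The last day of the appeal period: 5 calendar days after 2022-12-12 is 2022-12-17.
Adding 60 calendar days to 2022-12-17 gives 2023-02-15, which is the date termination becomes effective.

2023-02-15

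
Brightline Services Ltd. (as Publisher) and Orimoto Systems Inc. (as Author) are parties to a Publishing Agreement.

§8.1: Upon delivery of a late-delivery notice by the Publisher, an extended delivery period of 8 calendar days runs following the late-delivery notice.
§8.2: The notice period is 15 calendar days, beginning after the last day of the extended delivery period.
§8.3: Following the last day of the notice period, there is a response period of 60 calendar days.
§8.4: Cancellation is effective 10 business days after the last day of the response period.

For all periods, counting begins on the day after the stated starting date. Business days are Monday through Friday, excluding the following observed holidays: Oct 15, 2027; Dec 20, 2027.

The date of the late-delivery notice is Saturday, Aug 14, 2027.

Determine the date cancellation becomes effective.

Nov 19, 2027

The last day of the extended delivery period: Aug 14, 2027 + 8 days = Aug 22, 2027.
The last day of the notice period: 15 calendar days after Aug 22, 2027 is Sep 6, 2027.
The last day of the response period: 60 calendar days after Sep 6, 2027 is Nov 5, 2027.
The date cancellation becomes effective: 10 business days after Friday, Nov 5, 2027, skipping weekends — Nov 8, Nov 9, Nov 10, Nov 11, Nov 12, Nov 15, Nov 16, Nov 17, Nov 18, Nov 19 — lands on Friday, Nov 19, 2027.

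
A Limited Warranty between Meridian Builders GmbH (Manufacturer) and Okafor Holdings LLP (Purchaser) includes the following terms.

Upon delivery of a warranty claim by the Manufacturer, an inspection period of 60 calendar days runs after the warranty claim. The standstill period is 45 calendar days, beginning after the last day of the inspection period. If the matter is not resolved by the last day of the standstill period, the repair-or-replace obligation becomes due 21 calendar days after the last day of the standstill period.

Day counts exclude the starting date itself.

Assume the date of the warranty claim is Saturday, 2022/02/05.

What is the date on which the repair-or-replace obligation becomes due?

2022/06/11

The last day of the inspection period: 60 calendar days after 2022/02/05 is 2022/04/06.
The last day of the standstill period: 45 calendar days after 2022/04/06 is 2022/05/21.
Adding 21 calendar days to 2022/05/21 gives 2022/06/11, which is the date on which the repair-or-replace obligation becomes due.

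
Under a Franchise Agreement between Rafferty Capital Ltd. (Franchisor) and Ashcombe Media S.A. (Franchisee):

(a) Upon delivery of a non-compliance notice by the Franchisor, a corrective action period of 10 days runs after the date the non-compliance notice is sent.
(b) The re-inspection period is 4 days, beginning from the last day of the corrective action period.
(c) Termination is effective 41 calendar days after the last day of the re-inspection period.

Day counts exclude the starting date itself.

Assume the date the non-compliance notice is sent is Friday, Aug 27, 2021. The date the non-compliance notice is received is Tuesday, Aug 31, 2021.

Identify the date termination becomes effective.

Oct 21, 2021

Adding 10 calendar days to Aug 27, 2021 gives Sep 6, 2021, which is the last day of the corrective action period.
The last day of the re-inspection period: 4 calendar days after Sep 6, 2021 is Sep 10, 2021.
Adding 41 calendar days to Sep 10, 2021 gives Oct 21, 2021, which is the date termination becomes effective.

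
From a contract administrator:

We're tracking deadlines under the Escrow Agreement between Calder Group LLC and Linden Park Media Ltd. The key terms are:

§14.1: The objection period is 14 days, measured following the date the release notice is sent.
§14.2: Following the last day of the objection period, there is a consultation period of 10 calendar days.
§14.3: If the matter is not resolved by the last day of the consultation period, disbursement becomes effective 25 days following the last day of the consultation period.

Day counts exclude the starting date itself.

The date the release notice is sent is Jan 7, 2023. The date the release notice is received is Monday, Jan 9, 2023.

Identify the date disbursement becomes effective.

The last day of the objection period: Jan 7, 2023 + 14 days = Jan 21, 2023.
The last day of the consultation period: 10 calendar days after Jan 21, 2023 is Jan 31, 2023.
The date disbursement becomes effective: Jan 31, 2023 + 25 days = Feb 25, 2023.

Feb 25, 2023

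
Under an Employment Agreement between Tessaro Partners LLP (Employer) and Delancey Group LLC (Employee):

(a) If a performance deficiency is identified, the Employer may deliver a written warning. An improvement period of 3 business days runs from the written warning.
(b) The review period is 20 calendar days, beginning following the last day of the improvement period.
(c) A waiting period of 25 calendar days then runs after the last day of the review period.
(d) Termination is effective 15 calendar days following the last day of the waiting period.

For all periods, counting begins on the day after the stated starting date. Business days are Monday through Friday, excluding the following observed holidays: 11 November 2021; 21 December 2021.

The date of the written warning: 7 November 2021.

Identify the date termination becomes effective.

9 January 2022

The last day of the improvement period: 3 business days after Sunday, 7 November 2021, skipping weekends — Nov 8, Nov 9, Nov 10 — lands on Wednesday, 10 November 2021.
The last day of the review period: 20 calendar days after 10 November 2021 is 30 November 2021.
The last day of the waiting period: 30 November 2021 + 25 days = 25 December 2021.
The date termination becomes effective: 25 December 2021 + 15 days = 9 January 2022.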